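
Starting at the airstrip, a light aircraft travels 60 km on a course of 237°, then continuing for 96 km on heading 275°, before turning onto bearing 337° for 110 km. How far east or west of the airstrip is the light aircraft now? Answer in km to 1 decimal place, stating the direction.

Leg 1 (237°, 60 km): east 60 sin 237° = -50.32, north 60 cos 237° = -32.68
Leg 2 (275°, 96 km): east 96 sin 275° = -95.63, north 96 cos 275° = 8.37
Leg 3 (337°, 110 km): east 110 sin 337° = -42.98, north 110 cos 337° = 101.26
Net east component: -188.94 km.

188.9 km west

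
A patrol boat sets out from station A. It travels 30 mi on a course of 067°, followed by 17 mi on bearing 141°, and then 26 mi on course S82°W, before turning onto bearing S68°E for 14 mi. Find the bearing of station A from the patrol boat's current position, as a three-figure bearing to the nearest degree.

Leg 1 (067°, 30 mi): east 30 sin 67° = 27.62, north 30 cos 67° = 11.72
Leg 2 (141°, 17 mi): east 17 sin 141° = 10.70, north 17 cos 141° = -13.21
Leg 3 (S82°W, 26 mi): east 26 sin 262° = -25.75, north 26 cos 262° = -3.62
Leg 4 (S68°E, 14 mi): east 14 sin 112° = 12.98, north 14 cos 112° = -5.24
Net displacement: 25.55 east, -10.35 north. Direction back to start is (-25.55, 10.35): bearing = atan2(-25.55, 10.35) mod 360° = 292.06° ≈ 292°.

292°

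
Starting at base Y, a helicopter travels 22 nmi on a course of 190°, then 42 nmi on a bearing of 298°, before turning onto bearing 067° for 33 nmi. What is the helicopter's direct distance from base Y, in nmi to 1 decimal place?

Leg 1 (190°, 22 nmi): east 22 sin 190° = -3.82, north 22 cos 190° = -21.67
Leg 2 (298°, 42 nmi): east 42 sin 298° = -37.08, north 42 cos 298° = 19.72
Leg 3 (067°, 33 nmi): east 33 sin 67° = 30.38, north 33 cos 67° = 12.89
Net: -10.53 east, 10.95 north. Distance = √((-10.53)² + (10.95)²) = 15.187 nmi.

15.2 nmi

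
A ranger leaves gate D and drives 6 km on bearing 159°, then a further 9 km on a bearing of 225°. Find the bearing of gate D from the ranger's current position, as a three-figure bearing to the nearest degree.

019°

Leg 1 (159°, 6 km): east 6 sin 159° = 2.15, north 6 cos 159° = -5.60
Leg 2 (225°, 9 km): east 9 sin 225° = -6.36, north 9 cos 225° = -6.36
Net displacement: -4.21 east, -11.97 north. Direction back to start is (4.21, 11.97): bearing = atan2(4.21, 11.97) mod 360° = 19.40° ≈ 019°.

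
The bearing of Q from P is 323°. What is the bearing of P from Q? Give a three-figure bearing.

143°

Back-bearing = 323° − 180° = 143°.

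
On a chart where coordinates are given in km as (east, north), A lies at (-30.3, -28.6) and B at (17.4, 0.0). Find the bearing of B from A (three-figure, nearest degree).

059°

Δeast = 17.4 − -30.3 = 47.70; Δnorth = 0.0 − -28.6 = 28.60.
Bearing = atan2(Δeast, Δnorth) mod 360° = 59.05° ≈ 059°.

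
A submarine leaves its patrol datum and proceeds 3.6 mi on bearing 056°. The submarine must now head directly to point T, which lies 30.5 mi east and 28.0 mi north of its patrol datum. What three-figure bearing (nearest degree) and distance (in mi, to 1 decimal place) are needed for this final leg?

Leg 1 (056°, 3.6 mi): east 3.6 sin 56° = 2.98, north 3.6 cos 56° = 2.01
Current position: (2.98, 2.01). Target: (30.5, 28.0). Remaining: Δeast = 27.52, Δnorth = 25.99.
Bearing = atan2(27.52, 25.99) mod 360° = 46.64°; distance = √((27.52)² + (25.99)²) = 37.847 mi.

047°, 37.8 mi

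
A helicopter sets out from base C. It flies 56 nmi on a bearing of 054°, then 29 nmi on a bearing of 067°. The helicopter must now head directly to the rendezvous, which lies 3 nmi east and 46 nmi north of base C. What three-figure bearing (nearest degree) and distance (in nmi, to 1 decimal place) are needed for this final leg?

271°, 69.0 nmi

Leg 1 (054°, 56 nmi): east 56 sin 54° = 45.30, north 56 cos 54° = 32.92
Leg 2 (067°, 29 nmi): east 29 sin 67° = 26.69, north 29 cos 67° = 11.33
Current position: (72.00, 44.25). Target: (3, 46). Remaining: Δeast = -69.00, Δnorth = 1.75.
Bearing = atan2(-69.00, 1.75) mod 360° = 271.46°; distance = √((-69.00)² + (1.75)²) = 69.022 nmi.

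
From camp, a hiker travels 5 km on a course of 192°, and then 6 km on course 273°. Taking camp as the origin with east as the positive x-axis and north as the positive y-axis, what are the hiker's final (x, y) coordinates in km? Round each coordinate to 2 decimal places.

(-7.03, -4.58)

Leg 1 (192°, 5 km): east 5 sin 192° = -1.04, north 5 cos 192° = -4.89
Leg 2 (273°, 6 km): east 6 sin 273° = -5.99, north 6 cos 273° = 0.31
Summing: -7.03 km east, -4.58 km north → (-7.03, -4.58).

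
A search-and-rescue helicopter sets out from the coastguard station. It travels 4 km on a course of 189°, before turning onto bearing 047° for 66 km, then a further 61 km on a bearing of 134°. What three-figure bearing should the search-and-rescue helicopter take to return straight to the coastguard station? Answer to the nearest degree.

271°

Leg 1 (189°, 4 km): east 4 sin 189° = -0.63, north 4 cos 189° = -3.95
Leg 2 (047°, 66 km): east 66 sin 47° = 48.27, north 66 cos 47° = 45.01
Leg 3 (134°, 61 km): east 61 sin 134° = 43.88, north 61 cos 134° = -42.37
Net displacement: 91.52 east, -1.31 north. Direction back to start is (-91.52, 1.31): bearing = atan2(-91.52, 1.31) mod 360° = 270.82° ≈ 271°.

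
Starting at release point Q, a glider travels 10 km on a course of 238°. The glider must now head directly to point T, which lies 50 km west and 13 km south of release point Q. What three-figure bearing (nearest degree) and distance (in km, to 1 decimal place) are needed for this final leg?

259°, 42.2 km

Leg 1 (238°, 10 km): east 10 sin 238° = -8.48, north 10 cos 238° = -5.30
Current position: (-8.48, -5.30). Target: (-50, -13). Remaining: Δeast = -41.52, Δnorth = -7.70.
Bearing = atan2(-41.52, -7.70) mod 360° = 259.49°; distance = √((-41.52)² + (-7.70)²) = 42.228 km.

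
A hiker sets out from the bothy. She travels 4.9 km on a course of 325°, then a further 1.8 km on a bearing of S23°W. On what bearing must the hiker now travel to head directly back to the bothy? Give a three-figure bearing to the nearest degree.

124°

Leg 1 (325°, 4.9 km): east 4.9 sin 325° = -2.81, north 4.9 cos 325° = 4.01
Leg 2 (S23°W, 1.8 km): east 1.8 sin 203° = -0.70, north 1.8 cos 203° = -1.66
Net displacement: -3.51 east, 2.36 north. Direction back to start is (3.51, -2.36): bearing = atan2(3.51, -2.36) mod 360° = 123.85° ≈ 124°.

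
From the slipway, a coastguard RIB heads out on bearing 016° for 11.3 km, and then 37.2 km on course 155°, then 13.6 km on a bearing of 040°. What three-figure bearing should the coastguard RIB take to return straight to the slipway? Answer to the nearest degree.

Leg 1 (016°, 11.3 km): east 11.3 sin 16° = 3.11, north 11.3 cos 16° = 10.86
Leg 2 (155°, 37.2 km): east 37.2 sin 155° = 15.72, north 37.2 cos 155° = -33.71
Leg 3 (040°, 13.6 km): east 13.6 sin 40° = 8.74, north 13.6 cos 40° = 10.42
Net displacement: 27.58 east, -12.43 north. Direction back to start is (-27.58, 12.43): bearing = atan2(-27.58, 12.43) mod 360° = 294.27° ≈ 294°.

294°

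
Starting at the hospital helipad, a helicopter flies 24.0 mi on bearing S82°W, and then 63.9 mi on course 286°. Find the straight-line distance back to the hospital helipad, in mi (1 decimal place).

86.4 mi

Leg 1 (S82°W, 24.0 mi): east 24.0 sin 262° = -23.77, north 24.0 cos 262° = -3.34
Leg 2 (286°, 63.9 mi): east 63.9 sin 286° = -61.42, north 63.9 cos 286° = 17.61
Net: -85.19 east, 14.27 north. Distance = √((-85.19)² + (14.27)²) = 86.378 mi.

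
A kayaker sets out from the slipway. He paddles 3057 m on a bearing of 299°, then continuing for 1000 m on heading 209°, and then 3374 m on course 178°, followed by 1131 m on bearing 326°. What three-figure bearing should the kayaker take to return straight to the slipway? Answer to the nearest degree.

Leg 1 (299°, 3057 m): east 3057 sin 299° = -2673.71, north 3057 cos 299° = 1482.06
Leg 2 (209°, 1000 m): east 1000 sin 209° = -484.81, north 1000 cos 209° = -874.62
Leg 3 (178°, 3374 m): east 3374 sin 178° = 117.75, north 3374 cos 178° = -3371.94
Leg 4 (326°, 1131 m): east 1131 sin 326° = -632.45, north 1131 cos 326° = 937.64
Net displacement: -3673.22 east, -1826.86 north. Direction back to start is (3673.22, 1826.86): bearing = atan2(3673.22, 1826.86) mod 360° = 63.56° ≈ 064°.

064°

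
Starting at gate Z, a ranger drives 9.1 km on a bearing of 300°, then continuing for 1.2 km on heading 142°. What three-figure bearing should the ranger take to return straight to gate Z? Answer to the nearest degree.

117°

Leg 1 (300°, 9.1 km): east 9.1 sin 300° = -7.88, north 9.1 cos 300° = 4.55
Leg 2 (142°, 1.2 km): east 1.2 sin 142° = 0.74, north 1.2 cos 142° = -0.95
Net displacement: -7.14 east, 3.60 north. Direction back to start is (7.14, -3.60): bearing = atan2(7.14, -3.60) mod 360° = 116.78° ≈ 117°.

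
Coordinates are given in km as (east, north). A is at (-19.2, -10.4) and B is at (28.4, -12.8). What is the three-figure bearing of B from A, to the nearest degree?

093°

Δeast = 28.4 − -19.2 = 47.60; Δnorth = -12.8 − -10.4 = -2.40.
Bearing = atan2(Δeast, Δnorth) mod 360° = 92.89° ≈ 093°.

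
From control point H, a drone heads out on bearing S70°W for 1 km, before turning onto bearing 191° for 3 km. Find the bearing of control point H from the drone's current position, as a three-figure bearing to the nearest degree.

025°

Leg 1 (S70°W, 1 km): east 1 sin 250° = -0.94, north 1 cos 250° = -0.34
Leg 2 (191°, 3 km): east 3 sin 191° = -0.57, north 3 cos 191° = -2.94
Net displacement: -1.51 east, -3.29 north. Direction back to start is (1.51, 3.29): bearing = atan2(1.51, 3.29) mod 360° = 24.70° ≈ 025°.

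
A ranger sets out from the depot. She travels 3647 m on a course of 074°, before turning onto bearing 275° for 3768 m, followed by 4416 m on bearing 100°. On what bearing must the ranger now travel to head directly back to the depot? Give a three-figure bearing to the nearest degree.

Leg 1 (074°, 3647 m): east 3647 sin 74° = 3505.72, north 3647 cos 74° = 1005.25
Leg 2 (275°, 3768 m): east 3768 sin 275° = -3753.66, north 3768 cos 275° = 328.40
Leg 3 (100°, 4416 m): east 4416 sin 100° = 4348.91, north 4416 cos 100° = -766.83
Net displacement: 4100.97 east, 566.82 north. Direction back to start is (-4100.97, -566.82): bearing = atan2(-4100.97, -566.82) mod 360° = 262.13° ≈ 262°.

262°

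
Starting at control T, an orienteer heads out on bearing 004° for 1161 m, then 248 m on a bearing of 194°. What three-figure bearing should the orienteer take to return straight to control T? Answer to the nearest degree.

Leg 1 (004°, 1161 m): east 1161 sin 4° = 80.99, north 1161 cos 4° = 1158.17
Leg 2 (194°, 248 m): east 248 sin 194° = -60.00, north 248 cos 194° = -240.63
Net displacement: 20.99 east, 917.54 north. Direction back to start is (-20.99, -917.54): bearing = atan2(-20.99, -917.54) mod 360° = 181.31° ≈ 181°.

181°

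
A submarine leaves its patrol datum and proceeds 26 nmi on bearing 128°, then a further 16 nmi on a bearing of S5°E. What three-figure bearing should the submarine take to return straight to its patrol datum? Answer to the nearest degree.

Leg 1 (128°, 26 nmi): east 26 sin 128° = 20.49, north 26 cos 128° = -16.01
Leg 2 (S5°E, 16 nmi): east 16 sin 175° = 1.39, north 16 cos 175° = -15.94
Net displacement: 21.88 east, -31.95 north. Direction back to start is (-21.88, 31.95): bearing = atan2(-21.88, 31.95) mod 360° = 325.59° ≈ 326°.

326°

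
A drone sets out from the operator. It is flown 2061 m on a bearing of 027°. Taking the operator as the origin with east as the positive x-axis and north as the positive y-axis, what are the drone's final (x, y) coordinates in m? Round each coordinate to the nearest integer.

(936, 1836)

Leg 1 (027°, 2061 m): east 2061 sin 27° = 935.67, north 2061 cos 27° = 1836.36
Summing: 935.67 m east, 1836.36 m north → (936, 1836).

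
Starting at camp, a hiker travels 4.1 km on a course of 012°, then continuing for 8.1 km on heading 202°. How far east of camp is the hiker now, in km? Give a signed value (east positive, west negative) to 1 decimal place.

Leg 1 (012°, 4.1 km): east 4.1 sin 12° = 0.85, north 4.1 cos 12° = 4.01
Leg 2 (202°, 8.1 km): east 8.1 sin 202° = -3.03, north 8.1 cos 202° = -7.51
Net east component: -2.18 km.

-2.2 km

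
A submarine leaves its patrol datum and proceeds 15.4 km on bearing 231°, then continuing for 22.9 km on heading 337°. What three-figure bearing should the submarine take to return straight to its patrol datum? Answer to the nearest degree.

119°

Leg 1 (231°, 15.4 km): east 15.4 sin 231° = -11.97, north 15.4 cos 231° = -9.69
Leg 2 (337°, 22.9 km): east 22.9 sin 337° = -8.95, north 22.9 cos 337° = 21.08
Net displacement: -20.92 east, 11.39 north. Direction back to start is (20.92, -11.39): bearing = atan2(20.92, -11.39) mod 360° = 118.57° ≈ 119°.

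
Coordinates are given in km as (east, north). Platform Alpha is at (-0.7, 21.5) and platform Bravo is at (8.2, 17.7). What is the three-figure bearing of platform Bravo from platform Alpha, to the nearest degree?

113°

Δeast = 8.2 − -0.7 = 8.90; Δnorth = 17.7 − 21.5 = -3.80.
Bearing = atan2(Δeast, Δnorth) mod 360° = 113.12° ≈ 113°.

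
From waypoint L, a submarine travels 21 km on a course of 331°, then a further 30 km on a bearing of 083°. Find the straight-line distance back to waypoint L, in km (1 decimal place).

29.5 km

Leg 1 (331°, 21 km): east 21 sin 331° = -10.18, north 21 cos 331° = 18.37
Leg 2 (083°, 30 km): east 30 sin 83° = 29.78, north 30 cos 83° = 3.66
Net: 19.60 east, 22.02 north. Distance = √((19.60)² + (22.02)²) = 29.479 km.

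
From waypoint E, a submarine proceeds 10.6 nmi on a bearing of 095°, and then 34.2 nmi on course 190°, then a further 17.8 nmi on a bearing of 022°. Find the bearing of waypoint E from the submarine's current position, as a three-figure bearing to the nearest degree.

Leg 1 (095°, 10.6 nmi): east 10.6 sin 95° = 10.56, north 10.6 cos 95° = -0.92
Leg 2 (190°, 34.2 nmi): east 34.2 sin 190° = -5.94, north 34.2 cos 190° = -33.68
Leg 3 (022°, 17.8 nmi): east 17.8 sin 22° = 6.67, north 17.8 cos 22° = 16.50
Net displacement: 11.29 east, -18.10 north. Direction back to start is (-11.29, 18.10): bearing = atan2(-11.29, 18.10) mod 360° = 328.05° ≈ 328°.

328°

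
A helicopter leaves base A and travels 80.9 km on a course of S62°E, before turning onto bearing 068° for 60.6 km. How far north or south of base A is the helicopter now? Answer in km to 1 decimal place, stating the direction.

Leg 1 (S62°E, 80.9 km): east 80.9 sin 118° = 71.43, north 80.9 cos 118° = -37.98
Leg 2 (068°, 60.6 km): east 60.6 sin 68° = 56.19, north 60.6 cos 68° = 22.70
Net north component: -15.28 km.

15.3 km south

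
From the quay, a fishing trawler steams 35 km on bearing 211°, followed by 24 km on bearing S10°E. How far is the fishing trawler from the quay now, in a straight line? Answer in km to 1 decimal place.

Leg 1 (211°, 35 km): east 35 sin 211° = -18.03, north 35 cos 211° = -30.00
Leg 2 (S10°E, 24 km): east 24 sin 170° = 4.17, north 24 cos 170° = -23.64
Net: -13.86 east, -53.64 north. Distance = √((-13.86)² + (-53.64)²) = 55.398 km.

55.4 km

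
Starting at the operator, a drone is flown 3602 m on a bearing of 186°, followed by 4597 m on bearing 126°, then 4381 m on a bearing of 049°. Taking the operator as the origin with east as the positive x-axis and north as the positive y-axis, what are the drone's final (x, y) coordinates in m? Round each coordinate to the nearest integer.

(6649, -3410)

Leg 1 (186°, 3602 m): east 3602 sin 186° = -376.51, north 3602 cos 186° = -3582.27
Leg 2 (126°, 4597 m): east 4597 sin 126° = 3719.05, north 4597 cos 126° = -2702.05
Leg 3 (049°, 4381 m): east 4381 sin 49° = 3306.38, north 4381 cos 49° = 2874.19
Summing: 6648.92 m east, -3410.12 m north → (6649, -3410).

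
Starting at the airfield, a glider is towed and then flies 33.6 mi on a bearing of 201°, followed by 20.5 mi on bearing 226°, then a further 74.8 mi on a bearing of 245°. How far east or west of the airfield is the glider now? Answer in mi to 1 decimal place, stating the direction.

Leg 1 (201°, 33.6 mi): east 33.6 sin 201° = -12.04, north 33.6 cos 201° = -31.37
Leg 2 (226°, 20.5 mi): east 20.5 sin 226° = -14.75, north 20.5 cos 226° = -14.24
Leg 3 (245°, 74.8 mi): east 74.8 sin 245° = -67.79, north 74.8 cos 245° = -31.61
Net east component: -94.58 mi.

94.6 mi west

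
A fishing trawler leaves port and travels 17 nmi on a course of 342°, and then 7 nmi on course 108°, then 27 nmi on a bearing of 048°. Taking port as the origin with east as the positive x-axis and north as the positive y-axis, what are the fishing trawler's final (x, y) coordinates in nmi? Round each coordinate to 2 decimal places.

(21.47, 32.07)

Leg 1 (342°, 17 nmi): east 17 sin 342° = -5.25, north 17 cos 342° = 16.17
Leg 2 (108°, 7 nmi): east 7 sin 108° = 6.66, north 7 cos 108° = -2.16
Leg 3 (048°, 27 nmi): east 27 sin 48° = 20.06, north 27 cos 48° = 18.07
Summing: 21.47 nmi east, 32.07 nmi north → (21.47, 32.07).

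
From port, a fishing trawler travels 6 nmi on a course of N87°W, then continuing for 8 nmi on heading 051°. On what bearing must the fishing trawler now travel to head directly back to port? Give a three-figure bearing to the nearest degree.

Leg 1 (N87°W, 6 nmi): east 6 sin 273° = -5.99, north 6 cos 273° = 0.31
Leg 2 (051°, 8 nmi): east 8 sin 51° = 6.22, north 8 cos 51° = 5.03
Net displacement: 0.23 east, 5.35 north. Direction back to start is (-0.23, -5.35): bearing = atan2(-0.23, -5.35) mod 360° = 182.41° ≈ 182°.

182°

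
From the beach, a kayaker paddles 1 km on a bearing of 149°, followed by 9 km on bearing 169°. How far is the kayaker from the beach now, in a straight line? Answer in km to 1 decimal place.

9.9 km

Leg 1 (149°, 1 km): east 1 sin 149° = 0.52, north 1 cos 149° = -0.86
Leg 2 (169°, 9 km): east 9 sin 169° = 1.72, north 9 cos 169° = -8.83
Net: 2.23 east, -9.69 north. Distance = √((2.23)² + (-9.69)²) = 9.946 km.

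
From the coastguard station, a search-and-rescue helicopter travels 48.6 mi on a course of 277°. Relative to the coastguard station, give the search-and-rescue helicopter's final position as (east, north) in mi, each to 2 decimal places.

Leg 1 (277°, 48.6 mi): east 48.6 sin 277° = -48.24, north 48.6 cos 277° = 5.92
Summing: -48.24 mi east, 5.92 mi north → (-48.24, 5.92).

(-48.24, 5.92)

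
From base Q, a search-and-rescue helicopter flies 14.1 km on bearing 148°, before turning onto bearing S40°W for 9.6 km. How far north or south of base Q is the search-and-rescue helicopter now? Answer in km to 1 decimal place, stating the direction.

19.3 km south

Leg 1 (148°, 14.1 km): east 14.1 sin 148° = 7.47, north 14.1 cos 148° = -11.96
Leg 2 (S40°W, 9.6 km): east 9.6 sin 220° = -6.17, north 9.6 cos 220° = -7.35
Net north component: -19.31 km.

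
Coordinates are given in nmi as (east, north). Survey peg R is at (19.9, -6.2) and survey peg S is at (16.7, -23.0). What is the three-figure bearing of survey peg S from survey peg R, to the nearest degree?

Δeast = 16.7 − 19.9 = -3.20; Δnorth = -23.0 − -6.2 = -16.80.
Bearing = atan2(Δeast, Δnorth) mod 360° = 190.78° ≈ 191°.

191°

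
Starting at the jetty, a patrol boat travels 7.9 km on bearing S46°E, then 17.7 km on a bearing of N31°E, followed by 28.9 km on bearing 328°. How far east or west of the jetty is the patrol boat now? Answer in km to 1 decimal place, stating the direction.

0.5 km west

Leg 1 (S46°E, 7.9 km): east 7.9 sin 134° = 5.68, north 7.9 cos 134° = -5.49
Leg 2 (N31°E, 17.7 km): east 17.7 sin 31° = 9.12, north 17.7 cos 31° = 15.17
Leg 3 (328°, 28.9 km): east 28.9 sin 328° = -15.31, north 28.9 cos 328° = 24.51
Net east component: -0.52 km.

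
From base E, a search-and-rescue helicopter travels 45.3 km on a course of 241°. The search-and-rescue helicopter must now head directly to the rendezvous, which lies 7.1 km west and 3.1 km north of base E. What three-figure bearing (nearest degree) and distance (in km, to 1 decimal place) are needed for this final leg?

Leg 1 (241°, 45.3 km): east 45.3 sin 241° = -39.62, north 45.3 cos 241° = -21.96
Current position: (-39.62, -21.96). Target: (-7.1, 3.1). Remaining: Δeast = 32.52, Δnorth = 25.06.
Bearing = atan2(32.52, 25.06) mod 360° = 52.38°; distance = √((32.52)² + (25.06)²) = 41.057 km.

052°, 41.1 km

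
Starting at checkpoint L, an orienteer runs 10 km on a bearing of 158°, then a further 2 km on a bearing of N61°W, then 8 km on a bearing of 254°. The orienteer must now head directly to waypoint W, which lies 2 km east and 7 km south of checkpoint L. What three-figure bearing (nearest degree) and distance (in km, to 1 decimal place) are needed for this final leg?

065°, 8.5 km

Leg 1 (158°, 10 km): east 10 sin 158° = 3.75, north 10 cos 158° = -9.27
Leg 2 (N61°W, 2 km): east 2 sin 299° = -1.75, north 2 cos 299° = 0.97
Leg 3 (254°, 8 km): east 8 sin 254° = -7.69, north 8 cos 254° = -2.21
Current position: (-5.69, -10.51). Target: (2, -7). Remaining: Δeast = 7.69, Δnorth = 3.51.
Bearing = atan2(7.69, 3.51) mod 360° = 65.49°; distance = √((7.69)² + (3.51)²) = 8.455 km.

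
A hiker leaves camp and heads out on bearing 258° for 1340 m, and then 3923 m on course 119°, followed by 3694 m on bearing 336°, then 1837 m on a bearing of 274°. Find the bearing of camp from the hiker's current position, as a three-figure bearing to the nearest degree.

Leg 1 (258°, 1340 m): east 1340 sin 258° = -1310.72, north 1340 cos 258° = -278.60
Leg 2 (119°, 3923 m): east 3923 sin 119° = 3431.13, north 3923 cos 119° = -1901.91
Leg 3 (336°, 3694 m): east 3694 sin 336° = -1502.49, north 3694 cos 336° = 3374.64
Leg 4 (274°, 1837 m): east 1837 sin 274° = -1832.53, north 1837 cos 274° = 128.14
Net displacement: -1214.59 east, 1322.27 north. Direction back to start is (1214.59, -1322.27): bearing = atan2(1214.59, -1322.27) mod 360° = 137.43° ≈ 137°.

137°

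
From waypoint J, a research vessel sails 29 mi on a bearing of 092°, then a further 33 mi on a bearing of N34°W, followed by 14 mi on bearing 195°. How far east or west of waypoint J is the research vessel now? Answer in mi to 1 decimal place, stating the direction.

6.9 mi east

Leg 1 (092°, 29 mi): east 29 sin 92° = 28.98, north 29 cos 92° = -1.01
Leg 2 (N34°W, 33 mi): east 33 sin 326° = -18.45, north 33 cos 326° = 27.36
Leg 3 (195°, 14 mi): east 14 sin 195° = -3.62, north 14 cos 195° = -13.52
Net east component: 6.91 mi.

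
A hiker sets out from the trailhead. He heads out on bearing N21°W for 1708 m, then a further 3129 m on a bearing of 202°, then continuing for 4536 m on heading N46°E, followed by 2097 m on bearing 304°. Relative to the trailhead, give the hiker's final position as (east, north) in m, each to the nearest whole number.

(-260, 3017)

Leg 1 (N21°W, 1708 m): east 1708 sin 339° = -612.09, north 1708 cos 339° = 1594.56
Leg 2 (202°, 3129 m): east 3129 sin 202° = -1172.14, north 3129 cos 202° = -2901.16
Leg 3 (N46°E, 4536 m): east 4536 sin 46° = 3262.93, north 4536 cos 46° = 3150.97
Leg 4 (304°, 2097 m): east 2097 sin 304° = -1738.49, north 2097 cos 304° = 1172.63
Summing: -259.80 m east, 3016.99 m north → (-260, 3017).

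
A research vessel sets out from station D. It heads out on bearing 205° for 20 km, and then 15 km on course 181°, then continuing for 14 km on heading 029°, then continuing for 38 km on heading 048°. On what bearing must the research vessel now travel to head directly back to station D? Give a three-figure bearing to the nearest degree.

Leg 1 (205°, 20 km): east 20 sin 205° = -8.45, north 20 cos 205° = -18.13
Leg 2 (181°, 15 km): east 15 sin 181° = -0.26, north 15 cos 181° = -15.00
Leg 3 (029°, 14 km): east 14 sin 29° = 6.79, north 14 cos 29° = 12.24
Leg 4 (048°, 38 km): east 38 sin 48° = 28.24, north 38 cos 48° = 25.43
Net displacement: 26.31 east, 4.55 north. Direction back to start is (-26.31, -4.55): bearing = atan2(-26.31, -4.55) mod 360° = 260.19° ≈ 260°.

260°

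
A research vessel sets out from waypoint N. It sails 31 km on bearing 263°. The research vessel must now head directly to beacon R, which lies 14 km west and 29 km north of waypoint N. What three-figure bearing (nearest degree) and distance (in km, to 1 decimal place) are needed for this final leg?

027°, 36.8 km

Leg 1 (263°, 31 km): east 31 sin 263° = -30.77, north 31 cos 263° = -3.78
Current position: (-30.77, -3.78). Target: (-14, 29). Remaining: Δeast = 16.77, Δnorth = 32.78.
Bearing = atan2(16.77, 32.78) mod 360° = 27.09°; distance = √((16.77)² + (32.78)²) = 36.818 km.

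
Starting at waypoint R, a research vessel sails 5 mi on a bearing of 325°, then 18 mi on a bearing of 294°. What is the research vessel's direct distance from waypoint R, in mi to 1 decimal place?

22.4 mi

Leg 1 (325°, 5 mi): east 5 sin 325° = -2.87, north 5 cos 325° = 4.10
Leg 2 (294°, 18 mi): east 18 sin 294° = -16.44, north 18 cos 294° = 7.32
Net: -19.31 east, 11.42 north. Distance = √((-19.31)² + (11.42)²) = 22.434 mi.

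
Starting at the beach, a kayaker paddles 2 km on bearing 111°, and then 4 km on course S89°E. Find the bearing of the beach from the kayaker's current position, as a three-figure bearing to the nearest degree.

Leg 1 (111°, 2 km): east 2 sin 111° = 1.87, north 2 cos 111° = -0.72
Leg 2 (S89°E, 4 km): east 4 sin 91° = 4.00, north 4 cos 91° = -0.07
Net displacement: 5.87 east, -0.79 north. Direction back to start is (-5.87, 0.79): bearing = atan2(-5.87, 0.79) mod 360° = 277.64° ≈ 278°.

278°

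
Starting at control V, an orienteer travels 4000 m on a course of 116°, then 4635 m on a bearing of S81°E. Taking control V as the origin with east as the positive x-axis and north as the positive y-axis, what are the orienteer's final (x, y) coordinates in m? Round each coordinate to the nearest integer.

(8173, -2479)

Leg 1 (116°, 4000 m): east 4000 sin 116° = 3595.18, north 4000 cos 116° = -1753.48
Leg 2 (S81°E, 4635 m): east 4635 sin 99° = 4577.94, north 4635 cos 99° = -725.07
Summing: 8173.11 m east, -2478.56 m north → (8173, -2479).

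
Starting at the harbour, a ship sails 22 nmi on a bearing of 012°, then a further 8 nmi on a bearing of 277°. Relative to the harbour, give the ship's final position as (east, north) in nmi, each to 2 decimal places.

Leg 1 (012°, 22 nmi): east 22 sin 12° = 4.57, north 22 cos 12° = 21.52
Leg 2 (277°, 8 nmi): east 8 sin 277° = -7.94, north 8 cos 277° = 0.97
Summing: -3.37 nmi east, 22.49 nmi north → (-3.37, 22.49).

(-3.37, 22.49)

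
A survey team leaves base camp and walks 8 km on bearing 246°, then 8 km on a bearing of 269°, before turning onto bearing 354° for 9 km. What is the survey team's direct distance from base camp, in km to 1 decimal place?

Leg 1 (246°, 8 km): east 8 sin 246° = -7.31, north 8 cos 246° = -3.25
Leg 2 (269°, 8 km): east 8 sin 269° = -8.00, north 8 cos 269° = -0.14
Leg 3 (354°, 9 km): east 9 sin 354° = -0.94, north 9 cos 354° = 8.95
Net: -16.25 east, 5.56 north. Distance = √((-16.25)² + (5.56)²) = 17.172 km.

17.2 km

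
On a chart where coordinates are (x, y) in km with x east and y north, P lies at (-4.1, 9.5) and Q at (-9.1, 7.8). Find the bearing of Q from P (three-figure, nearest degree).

251°

Δeast = -9.1 − -4.1 = -5.00; Δnorth = 7.8 − 9.5 = -1.70.
Bearing = atan2(Δeast, Δnorth) mod 360° = 251.22° ≈ 251°.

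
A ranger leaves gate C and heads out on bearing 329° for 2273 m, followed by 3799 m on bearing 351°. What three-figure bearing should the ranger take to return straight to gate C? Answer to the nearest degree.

Leg 1 (329°, 2273 m): east 2273 sin 329° = -1170.68, north 2273 cos 329° = 1948.34
Leg 2 (351°, 3799 m): east 3799 sin 351° = -594.29, north 3799 cos 351° = 3752.23
Net displacement: -1764.98 east, 5700.57 north. Direction back to start is (1764.98, -5700.57): bearing = atan2(1764.98, -5700.57) mod 360° = 162.80° ≈ 163°.

163°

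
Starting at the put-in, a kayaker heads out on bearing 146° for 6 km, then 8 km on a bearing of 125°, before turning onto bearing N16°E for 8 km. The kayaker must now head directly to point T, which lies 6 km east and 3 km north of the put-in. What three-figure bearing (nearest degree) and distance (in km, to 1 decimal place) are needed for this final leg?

309°, 7.8 km

Leg 1 (146°, 6 km): east 6 sin 146° = 3.36, north 6 cos 146° = -4.97
Leg 2 (125°, 8 km): east 8 sin 125° = 6.55, north 8 cos 125° = -4.59
Leg 3 (N16°E, 8 km): east 8 sin 16° = 2.21, north 8 cos 16° = 7.69
Current position: (12.11, -1.87). Target: (6, 3). Remaining: Δeast = -6.11, Δnorth = 4.87.
Bearing = atan2(-6.11, 4.87) mod 360° = 308.56°; distance = √((-6.11)² + (4.87)²) = 7.818 km.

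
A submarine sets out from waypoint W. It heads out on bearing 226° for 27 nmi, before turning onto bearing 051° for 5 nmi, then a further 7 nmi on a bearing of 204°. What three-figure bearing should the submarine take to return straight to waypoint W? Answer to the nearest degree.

040°

Leg 1 (226°, 27 nmi): east 27 sin 226° = -19.42, north 27 cos 226° = -18.76
Leg 2 (051°, 5 nmi): east 5 sin 51° = 3.89, north 5 cos 51° = 3.15
Leg 3 (204°, 7 nmi): east 7 sin 204° = -2.85, north 7 cos 204° = -6.39
Net displacement: -18.38 east, -22.00 north. Direction back to start is (18.38, 22.00): bearing = atan2(18.38, 22.00) mod 360° = 39.88° ≈ 040°.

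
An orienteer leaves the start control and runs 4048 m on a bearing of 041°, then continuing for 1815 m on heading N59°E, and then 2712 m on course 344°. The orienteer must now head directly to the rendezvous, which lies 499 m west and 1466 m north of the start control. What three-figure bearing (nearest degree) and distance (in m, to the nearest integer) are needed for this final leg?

Leg 1 (041°, 4048 m): east 4048 sin 41° = 2655.73, north 4048 cos 41° = 3055.06
Leg 2 (N59°E, 1815 m): east 1815 sin 59° = 1555.76, north 1815 cos 59° = 934.79
Leg 3 (344°, 2712 m): east 2712 sin 344° = -747.53, north 2712 cos 344° = 2606.94
Current position: (3463.96, 6596.80). Target: (-499, 1466). Remaining: Δeast = -3962.96, Δnorth = -5130.80.
Bearing = atan2(-3962.96, -5130.80) mod 360° = 217.68°; distance = √((-3962.96)² + (-5130.80)²) = 6483.066 m.

218°, 6483 m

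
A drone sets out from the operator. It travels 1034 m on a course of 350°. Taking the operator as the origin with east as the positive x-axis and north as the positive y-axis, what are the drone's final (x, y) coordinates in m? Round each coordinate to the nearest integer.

(-180, 1018)

Leg 1 (350°, 1034 m): east 1034 sin 350° = -179.55, north 1034 cos 350° = 1018.29
Summing: -179.55 m east, 1018.29 m north → (-180, 1018).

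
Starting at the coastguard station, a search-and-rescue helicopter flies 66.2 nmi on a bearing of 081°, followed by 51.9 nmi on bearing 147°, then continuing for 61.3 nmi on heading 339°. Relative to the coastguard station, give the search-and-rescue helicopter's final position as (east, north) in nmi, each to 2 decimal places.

(71.68, 24.06)

Leg 1 (081°, 66.2 nmi): east 66.2 sin 81° = 65.38, north 66.2 cos 81° = 10.36
Leg 2 (147°, 51.9 nmi): east 51.9 sin 147° = 28.27, north 51.9 cos 147° = -43.53
Leg 3 (339°, 61.3 nmi): east 61.3 sin 339° = -21.97, north 61.3 cos 339° = 57.23
Summing: 71.68 nmi east, 24.06 nmi north → (71.68, 24.06).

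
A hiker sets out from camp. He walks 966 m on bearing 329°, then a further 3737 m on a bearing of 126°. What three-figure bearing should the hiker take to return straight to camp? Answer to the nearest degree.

Leg 1 (329°, 966 m): east 966 sin 329° = -497.53, north 966 cos 329° = 828.02
Leg 2 (126°, 3737 m): east 3737 sin 126° = 3023.30, north 3737 cos 126° = -2196.55
Net displacement: 2525.77 east, -1368.53 north. Direction back to start is (-2525.77, 1368.53): bearing = atan2(-2525.77, 1368.53) mod 360° = 298.45° ≈ 298°.

298°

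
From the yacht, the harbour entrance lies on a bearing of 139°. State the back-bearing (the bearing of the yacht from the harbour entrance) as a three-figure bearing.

319°

Back-bearing = 139° + 180° = 319°.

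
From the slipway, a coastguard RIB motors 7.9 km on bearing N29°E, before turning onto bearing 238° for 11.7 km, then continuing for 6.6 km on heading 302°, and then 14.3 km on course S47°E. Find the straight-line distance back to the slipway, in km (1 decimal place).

Leg 1 (N29°E, 7.9 km): east 7.9 sin 29° = 3.83, north 7.9 cos 29° = 6.91
Leg 2 (238°, 11.7 km): east 11.7 sin 238° = -9.92, north 11.7 cos 238° = -6.20
Leg 3 (302°, 6.6 km): east 6.6 sin 302° = -5.60, north 6.6 cos 302° = 3.50
Leg 4 (S47°E, 14.3 km): east 14.3 sin 133° = 10.46, north 14.3 cos 133° = -9.75
Net: -1.23 east, -5.55 north. Distance = √((-1.23)² + (-5.55)²) = 5.681 km.

5.7 km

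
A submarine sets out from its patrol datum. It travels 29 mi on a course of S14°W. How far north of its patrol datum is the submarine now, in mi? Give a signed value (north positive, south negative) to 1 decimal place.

-28.1 mi

Leg 1 (S14°W, 29 mi): east 29 sin 194° = -7.02, north 29 cos 194° = -28.14
Net north component: -28.14 mi.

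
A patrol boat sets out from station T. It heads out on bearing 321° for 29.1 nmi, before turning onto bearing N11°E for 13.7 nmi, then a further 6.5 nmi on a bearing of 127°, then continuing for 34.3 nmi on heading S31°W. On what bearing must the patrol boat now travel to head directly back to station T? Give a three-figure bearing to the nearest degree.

Leg 1 (321°, 29.1 nmi): east 29.1 sin 321° = -18.31, north 29.1 cos 321° = 22.61
Leg 2 (N11°E, 13.7 nmi): east 13.7 sin 11° = 2.61, north 13.7 cos 11° = 13.45
Leg 3 (127°, 6.5 nmi): east 6.5 sin 127° = 5.19, north 6.5 cos 127° = -3.91
Leg 4 (S31°W, 34.3 nmi): east 34.3 sin 211° = -17.67, north 34.3 cos 211° = -29.40
Net displacement: -28.17 east, 2.75 north. Direction back to start is (28.17, -2.75): bearing = atan2(28.17, -2.75) mod 360° = 95.58° ≈ 096°.

096°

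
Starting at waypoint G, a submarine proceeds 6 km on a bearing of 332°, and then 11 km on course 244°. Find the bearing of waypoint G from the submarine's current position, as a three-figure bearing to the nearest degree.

Leg 1 (332°, 6 km): east 6 sin 332° = -2.82, north 6 cos 332° = 5.30
Leg 2 (244°, 11 km): east 11 sin 244° = -9.89, north 11 cos 244° = -4.82
Net displacement: -12.70 east, 0.48 north. Direction back to start is (12.70, -0.48): bearing = atan2(12.70, -0.48) mod 360° = 92.14° ≈ 092°.

092°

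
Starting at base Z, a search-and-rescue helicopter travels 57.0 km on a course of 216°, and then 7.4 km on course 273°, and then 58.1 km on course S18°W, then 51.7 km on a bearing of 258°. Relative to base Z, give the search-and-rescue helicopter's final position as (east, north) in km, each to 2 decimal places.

Leg 1 (216°, 57.0 km): east 57.0 sin 216° = -33.50, north 57.0 cos 216° = -46.11
Leg 2 (273°, 7.4 km): east 7.4 sin 273° = -7.39, north 7.4 cos 273° = 0.39
Leg 3 (S18°W, 58.1 km): east 58.1 sin 198° = -17.95, north 58.1 cos 198° = -55.26
Leg 4 (258°, 51.7 km): east 51.7 sin 258° = -50.57, north 51.7 cos 258° = -10.75
Summing: -109.42 km east, -111.73 km north → (-109.42, -111.73).

(-109.42, -111.73)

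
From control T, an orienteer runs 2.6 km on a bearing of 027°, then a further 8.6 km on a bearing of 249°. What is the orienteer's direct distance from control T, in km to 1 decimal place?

6.9 km

Leg 1 (027°, 2.6 km): east 2.6 sin 27° = 1.18, north 2.6 cos 27° = 2.32
Leg 2 (249°, 8.6 km): east 8.6 sin 249° = -8.03, north 8.6 cos 249° = -3.08
Net: -6.85 east, -0.77 north. Distance = √((-6.85)² + (-0.77)²) = 6.891 km.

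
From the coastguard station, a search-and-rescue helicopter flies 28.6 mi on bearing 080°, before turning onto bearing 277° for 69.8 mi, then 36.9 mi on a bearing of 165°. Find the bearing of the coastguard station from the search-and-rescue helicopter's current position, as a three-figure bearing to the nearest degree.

055°

Leg 1 (080°, 28.6 mi): east 28.6 sin 80° = 28.17, north 28.6 cos 80° = 4.97
Leg 2 (277°, 69.8 mi): east 69.8 sin 277° = -69.28, north 69.8 cos 277° = 8.51
Leg 3 (165°, 36.9 mi): east 36.9 sin 165° = 9.55, north 36.9 cos 165° = -35.64
Net displacement: -31.56 east, -22.17 north. Direction back to start is (31.56, 22.17): bearing = atan2(31.56, 22.17) mod 360° = 54.92° ≈ 055°.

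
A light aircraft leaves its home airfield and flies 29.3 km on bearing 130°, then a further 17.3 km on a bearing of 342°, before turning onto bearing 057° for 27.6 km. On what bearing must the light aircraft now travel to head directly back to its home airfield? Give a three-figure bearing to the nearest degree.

253°

Leg 1 (130°, 29.3 km): east 29.3 sin 130° = 22.45, north 29.3 cos 130° = -18.83
Leg 2 (342°, 17.3 km): east 17.3 sin 342° = -5.35, north 17.3 cos 342° = 16.45
Leg 3 (057°, 27.6 km): east 27.6 sin 57° = 23.15, north 27.6 cos 57° = 15.03
Net displacement: 40.25 east, 12.65 north. Direction back to start is (-40.25, -12.65): bearing = atan2(-40.25, -12.65) mod 360° = 252.55° ≈ 253°.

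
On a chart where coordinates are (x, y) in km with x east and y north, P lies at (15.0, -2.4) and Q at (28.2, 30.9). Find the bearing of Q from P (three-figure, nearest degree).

Δeast = 28.2 − 15.0 = 13.20; Δnorth = 30.9 − -2.4 = 33.30.
Bearing = atan2(Δeast, Δnorth) mod 360° = 21.62° ≈ 022°.

022°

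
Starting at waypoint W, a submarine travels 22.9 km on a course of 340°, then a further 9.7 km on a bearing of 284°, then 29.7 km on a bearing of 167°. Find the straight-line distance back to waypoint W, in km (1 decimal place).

Leg 1 (340°, 22.9 km): east 22.9 sin 340° = -7.83, north 22.9 cos 340° = 21.52
Leg 2 (284°, 9.7 km): east 9.7 sin 284° = -9.41, north 9.7 cos 284° = 2.35
Leg 3 (167°, 29.7 km): east 29.7 sin 167° = 6.68, north 29.7 cos 167° = -28.94
Net: -10.56 east, -5.07 north. Distance = √((-10.56)² + (-5.07)²) = 11.718 km.

11.7 km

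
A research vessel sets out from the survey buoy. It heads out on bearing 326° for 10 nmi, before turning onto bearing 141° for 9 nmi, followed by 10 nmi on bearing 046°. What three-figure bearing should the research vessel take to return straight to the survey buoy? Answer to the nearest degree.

221°

Leg 1 (326°, 10 nmi): east 10 sin 326° = -5.59, north 10 cos 326° = 8.29
Leg 2 (141°, 9 nmi): east 9 sin 141° = 5.66, north 9 cos 141° = -6.99
Leg 3 (046°, 10 nmi): east 10 sin 46° = 7.19, north 10 cos 46° = 6.95
Net displacement: 7.27 east, 8.24 north. Direction back to start is (-7.27, -8.24): bearing = atan2(-7.27, -8.24) mod 360° = 221.39° ≈ 221°.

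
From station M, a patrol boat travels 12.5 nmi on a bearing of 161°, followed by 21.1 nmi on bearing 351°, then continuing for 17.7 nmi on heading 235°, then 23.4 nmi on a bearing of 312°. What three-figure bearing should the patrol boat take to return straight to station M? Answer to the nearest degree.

Leg 1 (161°, 12.5 nmi): east 12.5 sin 161° = 4.07, north 12.5 cos 161° = -11.82
Leg 2 (351°, 21.1 nmi): east 21.1 sin 351° = -3.30, north 21.1 cos 351° = 20.84
Leg 3 (235°, 17.7 nmi): east 17.7 sin 235° = -14.50, north 17.7 cos 235° = -10.15
Leg 4 (312°, 23.4 nmi): east 23.4 sin 312° = -17.39, north 23.4 cos 312° = 15.66
Net displacement: -31.12 east, 14.53 north. Direction back to start is (31.12, -14.53): bearing = atan2(31.12, -14.53) mod 360° = 115.02° ≈ 115°.

115°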